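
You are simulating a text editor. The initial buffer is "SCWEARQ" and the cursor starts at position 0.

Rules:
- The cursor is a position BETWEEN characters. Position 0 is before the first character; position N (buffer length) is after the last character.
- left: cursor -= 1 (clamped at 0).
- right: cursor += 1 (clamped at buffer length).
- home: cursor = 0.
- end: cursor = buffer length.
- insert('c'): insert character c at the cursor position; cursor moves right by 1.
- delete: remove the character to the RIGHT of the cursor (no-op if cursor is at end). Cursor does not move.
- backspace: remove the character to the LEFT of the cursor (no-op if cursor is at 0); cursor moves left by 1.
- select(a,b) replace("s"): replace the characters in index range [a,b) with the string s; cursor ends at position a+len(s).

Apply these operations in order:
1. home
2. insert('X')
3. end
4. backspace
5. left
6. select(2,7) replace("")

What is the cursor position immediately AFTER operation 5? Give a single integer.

Answer: 6

Derivation:
After op 1 (home): buf='SCWEARQ' cursor=0
After op 2 (insert('X')): buf='XSCWEARQ' cursor=1
After op 3 (end): buf='XSCWEARQ' cursor=8
After op 4 (backspace): buf='XSCWEAR' cursor=7
After op 5 (left): buf='XSCWEAR' cursor=6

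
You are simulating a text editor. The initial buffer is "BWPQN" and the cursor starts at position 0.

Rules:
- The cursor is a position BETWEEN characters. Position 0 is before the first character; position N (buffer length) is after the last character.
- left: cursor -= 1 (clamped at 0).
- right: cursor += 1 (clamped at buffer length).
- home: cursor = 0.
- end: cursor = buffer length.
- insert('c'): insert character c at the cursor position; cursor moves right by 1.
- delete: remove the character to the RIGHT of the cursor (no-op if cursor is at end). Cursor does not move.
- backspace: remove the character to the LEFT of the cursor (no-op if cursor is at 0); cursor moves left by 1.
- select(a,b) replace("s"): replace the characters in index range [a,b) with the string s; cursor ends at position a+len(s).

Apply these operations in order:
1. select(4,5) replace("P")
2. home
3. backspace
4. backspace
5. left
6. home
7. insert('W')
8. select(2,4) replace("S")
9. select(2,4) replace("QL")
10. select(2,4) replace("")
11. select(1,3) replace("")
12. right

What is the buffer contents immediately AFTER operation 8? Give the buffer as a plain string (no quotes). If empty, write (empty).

After op 1 (select(4,5) replace("P")): buf='BWPQP' cursor=5
After op 2 (home): buf='BWPQP' cursor=0
After op 3 (backspace): buf='BWPQP' cursor=0
After op 4 (backspace): buf='BWPQP' cursor=0
After op 5 (left): buf='BWPQP' cursor=0
After op 6 (home): buf='BWPQP' cursor=0
After op 7 (insert('W')): buf='WBWPQP' cursor=1
After op 8 (select(2,4) replace("S")): buf='WBSQP' cursor=3

Answer: WBSQP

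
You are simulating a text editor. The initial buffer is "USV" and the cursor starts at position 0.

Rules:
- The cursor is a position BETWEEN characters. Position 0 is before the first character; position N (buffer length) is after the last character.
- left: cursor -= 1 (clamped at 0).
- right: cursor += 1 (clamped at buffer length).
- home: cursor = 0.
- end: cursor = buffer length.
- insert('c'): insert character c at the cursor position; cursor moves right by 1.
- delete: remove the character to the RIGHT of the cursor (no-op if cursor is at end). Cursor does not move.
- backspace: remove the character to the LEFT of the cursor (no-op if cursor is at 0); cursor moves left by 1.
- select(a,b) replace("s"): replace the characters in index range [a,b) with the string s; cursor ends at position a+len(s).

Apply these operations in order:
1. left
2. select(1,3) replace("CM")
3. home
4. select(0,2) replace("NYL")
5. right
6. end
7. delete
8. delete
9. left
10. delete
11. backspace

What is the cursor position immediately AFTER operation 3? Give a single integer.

Answer: 0

Derivation:
After op 1 (left): buf='USV' cursor=0
After op 2 (select(1,3) replace("CM")): buf='UCM' cursor=3
After op 3 (home): buf='UCM' cursor=0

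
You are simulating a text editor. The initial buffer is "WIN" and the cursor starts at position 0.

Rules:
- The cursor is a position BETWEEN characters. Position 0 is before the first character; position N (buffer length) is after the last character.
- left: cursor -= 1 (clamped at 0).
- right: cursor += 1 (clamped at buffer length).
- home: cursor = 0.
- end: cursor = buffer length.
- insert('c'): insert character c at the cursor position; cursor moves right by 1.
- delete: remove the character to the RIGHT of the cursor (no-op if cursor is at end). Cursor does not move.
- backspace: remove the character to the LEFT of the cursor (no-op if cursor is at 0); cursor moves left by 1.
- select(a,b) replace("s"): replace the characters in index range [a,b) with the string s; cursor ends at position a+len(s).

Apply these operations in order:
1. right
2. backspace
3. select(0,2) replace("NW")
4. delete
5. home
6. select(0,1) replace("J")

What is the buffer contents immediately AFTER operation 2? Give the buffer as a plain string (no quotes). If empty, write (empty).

Answer: IN

Derivation:
After op 1 (right): buf='WIN' cursor=1
After op 2 (backspace): buf='IN' cursor=0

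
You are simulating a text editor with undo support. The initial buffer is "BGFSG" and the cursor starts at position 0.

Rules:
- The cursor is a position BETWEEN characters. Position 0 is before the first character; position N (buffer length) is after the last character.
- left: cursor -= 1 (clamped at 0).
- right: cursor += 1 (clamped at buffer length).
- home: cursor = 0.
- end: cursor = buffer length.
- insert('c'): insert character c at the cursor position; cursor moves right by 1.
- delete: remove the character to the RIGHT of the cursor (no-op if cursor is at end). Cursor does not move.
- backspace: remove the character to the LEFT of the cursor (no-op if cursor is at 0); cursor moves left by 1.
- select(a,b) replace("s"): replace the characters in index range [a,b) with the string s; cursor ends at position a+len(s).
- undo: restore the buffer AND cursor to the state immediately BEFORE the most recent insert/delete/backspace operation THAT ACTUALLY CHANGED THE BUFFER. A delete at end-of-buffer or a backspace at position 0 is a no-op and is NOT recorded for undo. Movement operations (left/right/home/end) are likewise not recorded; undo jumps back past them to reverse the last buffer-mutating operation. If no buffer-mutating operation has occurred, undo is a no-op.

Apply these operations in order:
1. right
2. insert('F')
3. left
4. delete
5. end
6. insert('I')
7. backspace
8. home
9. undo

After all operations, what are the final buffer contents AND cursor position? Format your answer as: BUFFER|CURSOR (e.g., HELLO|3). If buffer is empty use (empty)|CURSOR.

Answer: BGFSGI|6

Derivation:
After op 1 (right): buf='BGFSG' cursor=1
After op 2 (insert('F')): buf='BFGFSG' cursor=2
After op 3 (left): buf='BFGFSG' cursor=1
After op 4 (delete): buf='BGFSG' cursor=1
After op 5 (end): buf='BGFSG' cursor=5
After op 6 (insert('I')): buf='BGFSGI' cursor=6
After op 7 (backspace): buf='BGFSG' cursor=5
After op 8 (home): buf='BGFSG' cursor=0
After op 9 (undo): buf='BGFSGI' cursor=6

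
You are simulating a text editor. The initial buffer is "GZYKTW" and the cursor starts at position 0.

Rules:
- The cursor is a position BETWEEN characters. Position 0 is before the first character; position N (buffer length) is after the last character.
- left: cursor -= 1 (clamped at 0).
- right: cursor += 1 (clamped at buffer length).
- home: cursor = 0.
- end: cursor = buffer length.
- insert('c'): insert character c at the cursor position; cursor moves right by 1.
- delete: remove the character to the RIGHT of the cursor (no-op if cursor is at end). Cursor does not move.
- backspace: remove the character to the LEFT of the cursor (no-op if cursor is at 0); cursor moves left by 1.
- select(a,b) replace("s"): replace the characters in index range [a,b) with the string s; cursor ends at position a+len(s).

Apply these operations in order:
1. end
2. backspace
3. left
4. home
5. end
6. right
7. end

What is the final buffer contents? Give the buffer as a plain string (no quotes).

After op 1 (end): buf='GZYKTW' cursor=6
After op 2 (backspace): buf='GZYKT' cursor=5
After op 3 (left): buf='GZYKT' cursor=4
After op 4 (home): buf='GZYKT' cursor=0
After op 5 (end): buf='GZYKT' cursor=5
After op 6 (right): buf='GZYKT' cursor=5
After op 7 (end): buf='GZYKT' cursor=5

Answer: GZYKT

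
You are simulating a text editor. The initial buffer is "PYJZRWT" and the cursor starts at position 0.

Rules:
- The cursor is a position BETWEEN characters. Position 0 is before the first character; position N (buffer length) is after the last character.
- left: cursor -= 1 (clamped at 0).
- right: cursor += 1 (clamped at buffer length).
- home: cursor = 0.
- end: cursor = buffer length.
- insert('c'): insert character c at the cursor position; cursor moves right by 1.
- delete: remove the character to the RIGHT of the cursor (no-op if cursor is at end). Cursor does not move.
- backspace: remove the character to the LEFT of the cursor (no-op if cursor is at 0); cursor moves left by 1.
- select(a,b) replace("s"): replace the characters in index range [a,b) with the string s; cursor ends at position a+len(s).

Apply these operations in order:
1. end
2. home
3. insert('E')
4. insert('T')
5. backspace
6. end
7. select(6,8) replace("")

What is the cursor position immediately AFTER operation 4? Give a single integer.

Answer: 2

Derivation:
After op 1 (end): buf='PYJZRWT' cursor=7
After op 2 (home): buf='PYJZRWT' cursor=0
After op 3 (insert('E')): buf='EPYJZRWT' cursor=1
After op 4 (insert('T')): buf='ETPYJZRWT' cursor=2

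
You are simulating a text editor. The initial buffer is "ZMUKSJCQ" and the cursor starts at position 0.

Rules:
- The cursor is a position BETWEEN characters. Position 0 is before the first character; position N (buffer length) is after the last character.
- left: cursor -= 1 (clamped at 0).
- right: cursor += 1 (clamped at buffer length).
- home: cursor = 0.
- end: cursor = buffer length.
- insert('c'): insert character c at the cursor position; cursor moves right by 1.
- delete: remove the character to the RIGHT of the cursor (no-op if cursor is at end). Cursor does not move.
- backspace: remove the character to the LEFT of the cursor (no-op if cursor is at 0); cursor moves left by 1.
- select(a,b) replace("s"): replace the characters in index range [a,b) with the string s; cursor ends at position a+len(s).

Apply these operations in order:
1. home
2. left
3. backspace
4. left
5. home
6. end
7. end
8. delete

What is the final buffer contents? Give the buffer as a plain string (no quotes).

Answer: ZMUKSJCQ

Derivation:
After op 1 (home): buf='ZMUKSJCQ' cursor=0
After op 2 (left): buf='ZMUKSJCQ' cursor=0
After op 3 (backspace): buf='ZMUKSJCQ' cursor=0
After op 4 (left): buf='ZMUKSJCQ' cursor=0
After op 5 (home): buf='ZMUKSJCQ' cursor=0
After op 6 (end): buf='ZMUKSJCQ' cursor=8
After op 7 (end): buf='ZMUKSJCQ' cursor=8
After op 8 (delete): buf='ZMUKSJCQ' cursor=8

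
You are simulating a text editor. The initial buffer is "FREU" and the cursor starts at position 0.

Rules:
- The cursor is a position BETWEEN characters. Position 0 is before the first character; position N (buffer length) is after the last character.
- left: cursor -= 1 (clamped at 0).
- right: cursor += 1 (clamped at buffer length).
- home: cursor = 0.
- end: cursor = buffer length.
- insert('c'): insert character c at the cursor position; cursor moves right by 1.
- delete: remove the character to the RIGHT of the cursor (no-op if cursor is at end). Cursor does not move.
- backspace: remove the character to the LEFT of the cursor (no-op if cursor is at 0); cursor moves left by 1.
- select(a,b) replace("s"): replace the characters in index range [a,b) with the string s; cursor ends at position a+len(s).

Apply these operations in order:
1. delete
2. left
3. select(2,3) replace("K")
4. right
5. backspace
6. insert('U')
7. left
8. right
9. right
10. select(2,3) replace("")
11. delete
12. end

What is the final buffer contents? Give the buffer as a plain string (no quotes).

Answer: RE

Derivation:
After op 1 (delete): buf='REU' cursor=0
After op 2 (left): buf='REU' cursor=0
After op 3 (select(2,3) replace("K")): buf='REK' cursor=3
After op 4 (right): buf='REK' cursor=3
After op 5 (backspace): buf='RE' cursor=2
After op 6 (insert('U')): buf='REU' cursor=3
After op 7 (left): buf='REU' cursor=2
After op 8 (right): buf='REU' cursor=3
After op 9 (right): buf='REU' cursor=3
After op 10 (select(2,3) replace("")): buf='RE' cursor=2
After op 11 (delete): buf='RE' cursor=2
After op 12 (end): buf='RE' cursor=2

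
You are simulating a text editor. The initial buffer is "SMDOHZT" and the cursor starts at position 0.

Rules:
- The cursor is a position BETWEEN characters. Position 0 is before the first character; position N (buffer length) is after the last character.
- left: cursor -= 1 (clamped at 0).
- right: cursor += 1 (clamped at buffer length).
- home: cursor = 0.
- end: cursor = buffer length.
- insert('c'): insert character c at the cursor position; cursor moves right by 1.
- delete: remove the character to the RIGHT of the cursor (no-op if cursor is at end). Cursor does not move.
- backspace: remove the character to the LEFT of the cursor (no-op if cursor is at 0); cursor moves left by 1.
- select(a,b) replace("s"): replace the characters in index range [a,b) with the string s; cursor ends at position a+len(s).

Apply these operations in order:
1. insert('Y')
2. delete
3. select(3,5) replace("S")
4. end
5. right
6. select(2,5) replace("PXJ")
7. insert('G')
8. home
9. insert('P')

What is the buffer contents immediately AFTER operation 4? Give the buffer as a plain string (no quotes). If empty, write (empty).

After op 1 (insert('Y')): buf='YSMDOHZT' cursor=1
After op 2 (delete): buf='YMDOHZT' cursor=1
After op 3 (select(3,5) replace("S")): buf='YMDSZT' cursor=4
After op 4 (end): buf='YMDSZT' cursor=6

Answer: YMDSZT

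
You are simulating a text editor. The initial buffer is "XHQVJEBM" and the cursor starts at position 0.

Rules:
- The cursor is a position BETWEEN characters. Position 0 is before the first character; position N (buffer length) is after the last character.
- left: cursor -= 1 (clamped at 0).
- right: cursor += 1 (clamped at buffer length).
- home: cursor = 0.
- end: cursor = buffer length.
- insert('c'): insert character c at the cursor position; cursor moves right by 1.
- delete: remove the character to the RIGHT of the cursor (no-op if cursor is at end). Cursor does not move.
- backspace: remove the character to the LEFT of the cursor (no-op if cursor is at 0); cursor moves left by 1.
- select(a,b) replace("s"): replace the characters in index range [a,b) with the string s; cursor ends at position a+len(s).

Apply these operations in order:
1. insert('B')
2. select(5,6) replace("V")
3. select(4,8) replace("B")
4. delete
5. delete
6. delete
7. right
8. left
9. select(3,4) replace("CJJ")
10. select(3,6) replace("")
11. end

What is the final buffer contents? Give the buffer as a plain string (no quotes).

After op 1 (insert('B')): buf='BXHQVJEBM' cursor=1
After op 2 (select(5,6) replace("V")): buf='BXHQVVEBM' cursor=6
After op 3 (select(4,8) replace("B")): buf='BXHQBM' cursor=5
After op 4 (delete): buf='BXHQB' cursor=5
After op 5 (delete): buf='BXHQB' cursor=5
After op 6 (delete): buf='BXHQB' cursor=5
After op 7 (right): buf='BXHQB' cursor=5
After op 8 (left): buf='BXHQB' cursor=4
After op 9 (select(3,4) replace("CJJ")): buf='BXHCJJB' cursor=6
After op 10 (select(3,6) replace("")): buf='BXHB' cursor=3
After op 11 (end): buf='BXHB' cursor=4

Answer: BXHB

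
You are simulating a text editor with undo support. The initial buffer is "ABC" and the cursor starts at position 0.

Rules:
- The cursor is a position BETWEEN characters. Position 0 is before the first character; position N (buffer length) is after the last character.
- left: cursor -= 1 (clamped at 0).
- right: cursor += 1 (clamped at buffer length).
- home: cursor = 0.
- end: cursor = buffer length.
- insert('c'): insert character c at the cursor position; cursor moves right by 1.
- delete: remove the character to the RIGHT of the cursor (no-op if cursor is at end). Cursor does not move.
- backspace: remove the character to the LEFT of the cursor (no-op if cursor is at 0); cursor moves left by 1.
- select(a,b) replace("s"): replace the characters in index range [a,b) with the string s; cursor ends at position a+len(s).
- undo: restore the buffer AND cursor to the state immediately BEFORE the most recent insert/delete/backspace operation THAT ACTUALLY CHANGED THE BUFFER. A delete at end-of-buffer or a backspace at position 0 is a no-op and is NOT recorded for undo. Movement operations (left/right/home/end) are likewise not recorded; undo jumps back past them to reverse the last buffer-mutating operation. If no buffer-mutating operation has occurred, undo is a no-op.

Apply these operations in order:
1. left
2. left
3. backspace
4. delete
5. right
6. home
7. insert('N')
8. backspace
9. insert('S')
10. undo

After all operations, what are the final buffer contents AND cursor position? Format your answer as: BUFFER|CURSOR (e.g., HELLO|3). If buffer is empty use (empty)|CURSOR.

After op 1 (left): buf='ABC' cursor=0
After op 2 (left): buf='ABC' cursor=0
After op 3 (backspace): buf='ABC' cursor=0
After op 4 (delete): buf='BC' cursor=0
After op 5 (right): buf='BC' cursor=1
After op 6 (home): buf='BC' cursor=0
After op 7 (insert('N')): buf='NBC' cursor=1
After op 8 (backspace): buf='BC' cursor=0
After op 9 (insert('S')): buf='SBC' cursor=1
After op 10 (undo): buf='BC' cursor=0

Answer: BC|0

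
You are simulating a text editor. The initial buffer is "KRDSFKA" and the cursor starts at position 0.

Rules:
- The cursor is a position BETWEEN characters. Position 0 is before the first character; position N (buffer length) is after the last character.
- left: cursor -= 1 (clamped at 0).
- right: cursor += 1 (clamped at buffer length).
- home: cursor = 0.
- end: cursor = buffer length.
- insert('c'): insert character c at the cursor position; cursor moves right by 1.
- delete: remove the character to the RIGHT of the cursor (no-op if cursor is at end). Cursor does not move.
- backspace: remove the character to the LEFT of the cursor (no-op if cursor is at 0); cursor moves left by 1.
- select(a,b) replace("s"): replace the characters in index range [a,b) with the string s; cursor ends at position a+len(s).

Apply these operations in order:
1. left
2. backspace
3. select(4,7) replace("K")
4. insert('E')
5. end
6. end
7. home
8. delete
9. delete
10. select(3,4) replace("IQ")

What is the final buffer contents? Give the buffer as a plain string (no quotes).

Answer: DSKIQ

Derivation:
After op 1 (left): buf='KRDSFKA' cursor=0
After op 2 (backspace): buf='KRDSFKA' cursor=0
After op 3 (select(4,7) replace("K")): buf='KRDSK' cursor=5
After op 4 (insert('E')): buf='KRDSKE' cursor=6
After op 5 (end): buf='KRDSKE' cursor=6
After op 6 (end): buf='KRDSKE' cursor=6
After op 7 (home): buf='KRDSKE' cursor=0
After op 8 (delete): buf='RDSKE' cursor=0
After op 9 (delete): buf='DSKE' cursor=0
After op 10 (select(3,4) replace("IQ")): buf='DSKIQ' cursor=5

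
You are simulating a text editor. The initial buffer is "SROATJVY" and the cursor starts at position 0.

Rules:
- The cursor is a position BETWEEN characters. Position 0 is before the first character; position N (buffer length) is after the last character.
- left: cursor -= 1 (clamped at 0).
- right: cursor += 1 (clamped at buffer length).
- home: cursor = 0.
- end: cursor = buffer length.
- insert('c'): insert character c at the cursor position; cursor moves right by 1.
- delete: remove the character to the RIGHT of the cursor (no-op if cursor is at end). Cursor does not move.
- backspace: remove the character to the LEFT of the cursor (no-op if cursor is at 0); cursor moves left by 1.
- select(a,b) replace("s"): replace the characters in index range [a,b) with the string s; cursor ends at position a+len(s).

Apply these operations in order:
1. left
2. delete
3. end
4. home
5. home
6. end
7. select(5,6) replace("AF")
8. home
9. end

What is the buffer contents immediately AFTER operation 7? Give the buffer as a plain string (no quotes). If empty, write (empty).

After op 1 (left): buf='SROATJVY' cursor=0
After op 2 (delete): buf='ROATJVY' cursor=0
After op 3 (end): buf='ROATJVY' cursor=7
After op 4 (home): buf='ROATJVY' cursor=0
After op 5 (home): buf='ROATJVY' cursor=0
After op 6 (end): buf='ROATJVY' cursor=7
After op 7 (select(5,6) replace("AF")): buf='ROATJAFY' cursor=7

Answer: ROATJAFY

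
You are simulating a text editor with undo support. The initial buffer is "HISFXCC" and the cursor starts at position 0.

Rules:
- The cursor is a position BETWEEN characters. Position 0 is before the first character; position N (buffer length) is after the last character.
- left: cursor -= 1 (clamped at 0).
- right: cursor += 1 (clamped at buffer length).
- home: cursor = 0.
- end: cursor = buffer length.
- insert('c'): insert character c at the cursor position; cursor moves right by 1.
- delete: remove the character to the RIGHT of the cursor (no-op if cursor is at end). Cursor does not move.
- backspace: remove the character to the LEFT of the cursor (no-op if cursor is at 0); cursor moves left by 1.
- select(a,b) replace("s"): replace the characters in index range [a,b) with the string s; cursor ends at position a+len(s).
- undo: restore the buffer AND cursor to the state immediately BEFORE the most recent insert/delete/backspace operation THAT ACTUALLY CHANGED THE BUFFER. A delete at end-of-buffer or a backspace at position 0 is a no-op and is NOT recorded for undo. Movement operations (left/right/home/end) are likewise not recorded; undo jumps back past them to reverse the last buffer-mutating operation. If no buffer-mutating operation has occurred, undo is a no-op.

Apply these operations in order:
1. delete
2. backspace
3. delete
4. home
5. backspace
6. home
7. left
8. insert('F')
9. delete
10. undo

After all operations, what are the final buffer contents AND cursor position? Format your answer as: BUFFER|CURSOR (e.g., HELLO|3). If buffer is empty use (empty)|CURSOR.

After op 1 (delete): buf='ISFXCC' cursor=0
After op 2 (backspace): buf='ISFXCC' cursor=0
After op 3 (delete): buf='SFXCC' cursor=0
After op 4 (home): buf='SFXCC' cursor=0
After op 5 (backspace): buf='SFXCC' cursor=0
After op 6 (home): buf='SFXCC' cursor=0
After op 7 (left): buf='SFXCC' cursor=0
After op 8 (insert('F')): buf='FSFXCC' cursor=1
After op 9 (delete): buf='FFXCC' cursor=1
After op 10 (undo): buf='FSFXCC' cursor=1

Answer: FSFXCC|1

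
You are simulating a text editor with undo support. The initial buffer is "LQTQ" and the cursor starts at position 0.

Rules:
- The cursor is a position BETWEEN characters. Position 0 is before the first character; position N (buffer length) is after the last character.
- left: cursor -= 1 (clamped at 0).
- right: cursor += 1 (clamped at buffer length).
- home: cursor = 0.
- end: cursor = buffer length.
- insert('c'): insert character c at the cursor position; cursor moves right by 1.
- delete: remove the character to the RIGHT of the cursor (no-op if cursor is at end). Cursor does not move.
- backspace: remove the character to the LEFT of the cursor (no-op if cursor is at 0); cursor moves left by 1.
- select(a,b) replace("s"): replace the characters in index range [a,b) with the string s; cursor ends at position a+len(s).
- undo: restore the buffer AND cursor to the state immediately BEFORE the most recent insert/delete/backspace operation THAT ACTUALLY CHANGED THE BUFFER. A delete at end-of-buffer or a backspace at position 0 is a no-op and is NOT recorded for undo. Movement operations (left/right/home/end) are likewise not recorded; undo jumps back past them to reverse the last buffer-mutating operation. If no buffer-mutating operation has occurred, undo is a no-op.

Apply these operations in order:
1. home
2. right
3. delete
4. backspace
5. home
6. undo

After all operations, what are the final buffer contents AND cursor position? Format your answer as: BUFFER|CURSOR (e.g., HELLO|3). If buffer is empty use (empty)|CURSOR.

After op 1 (home): buf='LQTQ' cursor=0
After op 2 (right): buf='LQTQ' cursor=1
After op 3 (delete): buf='LTQ' cursor=1
After op 4 (backspace): buf='TQ' cursor=0
After op 5 (home): buf='TQ' cursor=0
After op 6 (undo): buf='LTQ' cursor=1

Answer: LTQ|1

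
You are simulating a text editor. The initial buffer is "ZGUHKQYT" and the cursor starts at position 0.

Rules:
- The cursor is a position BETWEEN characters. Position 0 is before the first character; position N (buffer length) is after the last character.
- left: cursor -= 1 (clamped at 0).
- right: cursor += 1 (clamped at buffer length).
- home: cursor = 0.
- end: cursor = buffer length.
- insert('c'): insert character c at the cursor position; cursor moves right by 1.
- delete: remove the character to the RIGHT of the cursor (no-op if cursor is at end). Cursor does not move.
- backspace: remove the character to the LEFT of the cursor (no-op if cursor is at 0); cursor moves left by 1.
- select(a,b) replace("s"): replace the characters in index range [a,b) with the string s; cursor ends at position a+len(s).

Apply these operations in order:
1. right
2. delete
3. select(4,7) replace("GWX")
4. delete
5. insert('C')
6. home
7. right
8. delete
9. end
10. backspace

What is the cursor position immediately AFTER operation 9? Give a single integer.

Answer: 7

Derivation:
After op 1 (right): buf='ZGUHKQYT' cursor=1
After op 2 (delete): buf='ZUHKQYT' cursor=1
After op 3 (select(4,7) replace("GWX")): buf='ZUHKGWX' cursor=7
After op 4 (delete): buf='ZUHKGWX' cursor=7
After op 5 (insert('C')): buf='ZUHKGWXC' cursor=8
After op 6 (home): buf='ZUHKGWXC' cursor=0
After op 7 (right): buf='ZUHKGWXC' cursor=1
After op 8 (delete): buf='ZHKGWXC' cursor=1
After op 9 (end): buf='ZHKGWXC' cursor=7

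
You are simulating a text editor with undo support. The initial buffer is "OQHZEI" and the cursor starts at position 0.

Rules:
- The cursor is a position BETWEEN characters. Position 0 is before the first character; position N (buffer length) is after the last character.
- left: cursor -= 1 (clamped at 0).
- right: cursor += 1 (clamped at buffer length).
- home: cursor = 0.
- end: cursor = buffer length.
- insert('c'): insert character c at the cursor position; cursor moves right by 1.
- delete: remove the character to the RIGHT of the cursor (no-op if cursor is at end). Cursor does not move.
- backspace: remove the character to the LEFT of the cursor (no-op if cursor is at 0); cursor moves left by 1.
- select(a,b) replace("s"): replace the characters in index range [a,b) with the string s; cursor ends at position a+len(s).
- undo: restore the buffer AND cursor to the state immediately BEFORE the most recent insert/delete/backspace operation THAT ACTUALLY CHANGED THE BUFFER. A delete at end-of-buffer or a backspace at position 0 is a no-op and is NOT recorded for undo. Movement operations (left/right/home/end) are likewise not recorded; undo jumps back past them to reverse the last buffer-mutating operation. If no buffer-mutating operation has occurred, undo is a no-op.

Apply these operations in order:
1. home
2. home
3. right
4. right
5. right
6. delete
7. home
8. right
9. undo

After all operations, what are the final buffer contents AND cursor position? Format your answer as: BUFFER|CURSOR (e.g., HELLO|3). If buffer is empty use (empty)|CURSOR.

Answer: OQHZEI|3

Derivation:
After op 1 (home): buf='OQHZEI' cursor=0
After op 2 (home): buf='OQHZEI' cursor=0
After op 3 (right): buf='OQHZEI' cursor=1
After op 4 (right): buf='OQHZEI' cursor=2
After op 5 (right): buf='OQHZEI' cursor=3
After op 6 (delete): buf='OQHEI' cursor=3
After op 7 (home): buf='OQHEI' cursor=0
After op 8 (right): buf='OQHEI' cursor=1
After op 9 (undo): buf='OQHZEI' cursor=3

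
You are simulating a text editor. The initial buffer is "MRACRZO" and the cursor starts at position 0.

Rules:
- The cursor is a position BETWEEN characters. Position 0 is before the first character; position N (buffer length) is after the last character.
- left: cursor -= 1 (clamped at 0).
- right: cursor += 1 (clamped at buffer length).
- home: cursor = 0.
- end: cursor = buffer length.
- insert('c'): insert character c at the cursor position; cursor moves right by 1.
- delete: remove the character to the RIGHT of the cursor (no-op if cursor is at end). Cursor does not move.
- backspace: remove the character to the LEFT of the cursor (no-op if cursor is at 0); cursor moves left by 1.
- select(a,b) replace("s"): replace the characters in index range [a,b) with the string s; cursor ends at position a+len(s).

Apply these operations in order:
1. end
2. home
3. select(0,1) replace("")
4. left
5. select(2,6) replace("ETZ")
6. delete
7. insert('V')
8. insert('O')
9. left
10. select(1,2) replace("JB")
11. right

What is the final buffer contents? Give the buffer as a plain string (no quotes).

After op 1 (end): buf='MRACRZO' cursor=7
After op 2 (home): buf='MRACRZO' cursor=0
After op 3 (select(0,1) replace("")): buf='RACRZO' cursor=0
After op 4 (left): buf='RACRZO' cursor=0
After op 5 (select(2,6) replace("ETZ")): buf='RAETZ' cursor=5
After op 6 (delete): buf='RAETZ' cursor=5
After op 7 (insert('V')): buf='RAETZV' cursor=6
After op 8 (insert('O')): buf='RAETZVO' cursor=7
After op 9 (left): buf='RAETZVO' cursor=6
After op 10 (select(1,2) replace("JB")): buf='RJBETZVO' cursor=3
After op 11 (right): buf='RJBETZVO' cursor=4

Answer: RJBETZVO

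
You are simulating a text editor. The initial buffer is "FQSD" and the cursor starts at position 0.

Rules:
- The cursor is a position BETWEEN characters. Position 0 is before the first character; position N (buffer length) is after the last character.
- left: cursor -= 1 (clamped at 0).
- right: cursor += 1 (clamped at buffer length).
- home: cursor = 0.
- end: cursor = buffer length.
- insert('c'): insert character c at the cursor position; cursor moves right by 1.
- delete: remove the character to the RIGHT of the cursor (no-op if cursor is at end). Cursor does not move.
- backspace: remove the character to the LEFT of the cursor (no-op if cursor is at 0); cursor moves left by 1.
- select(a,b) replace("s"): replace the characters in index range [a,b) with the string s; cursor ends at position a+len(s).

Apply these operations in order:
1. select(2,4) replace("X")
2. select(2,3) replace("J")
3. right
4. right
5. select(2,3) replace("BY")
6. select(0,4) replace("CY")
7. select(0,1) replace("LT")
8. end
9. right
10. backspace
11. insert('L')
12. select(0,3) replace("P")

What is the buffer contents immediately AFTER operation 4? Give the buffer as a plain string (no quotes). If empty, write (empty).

Answer: FQJ

Derivation:
After op 1 (select(2,4) replace("X")): buf='FQX' cursor=3
After op 2 (select(2,3) replace("J")): buf='FQJ' cursor=3
After op 3 (right): buf='FQJ' cursor=3
After op 4 (right): buf='FQJ' cursor=3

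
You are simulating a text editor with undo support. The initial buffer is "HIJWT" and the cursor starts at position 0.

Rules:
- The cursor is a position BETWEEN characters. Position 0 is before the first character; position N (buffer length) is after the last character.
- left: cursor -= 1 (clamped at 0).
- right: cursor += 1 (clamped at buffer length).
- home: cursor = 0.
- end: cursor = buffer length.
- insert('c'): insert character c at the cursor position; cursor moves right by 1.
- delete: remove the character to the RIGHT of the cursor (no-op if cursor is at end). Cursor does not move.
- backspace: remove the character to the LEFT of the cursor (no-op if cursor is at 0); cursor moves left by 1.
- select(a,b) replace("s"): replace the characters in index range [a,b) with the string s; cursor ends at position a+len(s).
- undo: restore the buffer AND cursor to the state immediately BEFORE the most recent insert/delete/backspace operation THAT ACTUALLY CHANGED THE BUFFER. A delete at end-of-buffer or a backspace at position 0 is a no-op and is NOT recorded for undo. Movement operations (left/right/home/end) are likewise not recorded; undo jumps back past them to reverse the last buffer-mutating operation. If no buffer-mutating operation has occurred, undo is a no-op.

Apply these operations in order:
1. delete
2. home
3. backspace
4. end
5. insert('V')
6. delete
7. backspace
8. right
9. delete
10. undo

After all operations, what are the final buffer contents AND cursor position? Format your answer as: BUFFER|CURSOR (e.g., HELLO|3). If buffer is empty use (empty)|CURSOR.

Answer: IJWTV|5

Derivation:
After op 1 (delete): buf='IJWT' cursor=0
After op 2 (home): buf='IJWT' cursor=0
After op 3 (backspace): buf='IJWT' cursor=0
After op 4 (end): buf='IJWT' cursor=4
After op 5 (insert('V')): buf='IJWTV' cursor=5
After op 6 (delete): buf='IJWTV' cursor=5
After op 7 (backspace): buf='IJWT' cursor=4
After op 8 (right): buf='IJWT' cursor=4
After op 9 (delete): buf='IJWT' cursor=4
After op 10 (undo): buf='IJWTV' cursor=5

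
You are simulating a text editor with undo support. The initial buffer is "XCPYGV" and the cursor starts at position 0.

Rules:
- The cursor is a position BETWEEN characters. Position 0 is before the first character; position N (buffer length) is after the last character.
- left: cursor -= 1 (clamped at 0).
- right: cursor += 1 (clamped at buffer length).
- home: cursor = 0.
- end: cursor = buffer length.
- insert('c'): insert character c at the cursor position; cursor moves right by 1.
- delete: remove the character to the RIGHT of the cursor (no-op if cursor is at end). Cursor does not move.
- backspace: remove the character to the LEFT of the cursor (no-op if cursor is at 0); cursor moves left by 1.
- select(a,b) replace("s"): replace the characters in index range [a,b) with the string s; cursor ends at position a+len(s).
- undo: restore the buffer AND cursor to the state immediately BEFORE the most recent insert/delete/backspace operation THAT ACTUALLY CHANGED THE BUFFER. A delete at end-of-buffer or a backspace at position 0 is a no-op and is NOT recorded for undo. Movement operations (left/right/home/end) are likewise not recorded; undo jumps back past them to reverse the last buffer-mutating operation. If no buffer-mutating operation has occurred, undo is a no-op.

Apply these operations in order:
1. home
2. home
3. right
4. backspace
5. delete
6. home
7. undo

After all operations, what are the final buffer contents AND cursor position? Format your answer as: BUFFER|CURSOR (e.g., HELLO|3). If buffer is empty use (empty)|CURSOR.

Answer: CPYGV|0

Derivation:
After op 1 (home): buf='XCPYGV' cursor=0
After op 2 (home): buf='XCPYGV' cursor=0
After op 3 (right): buf='XCPYGV' cursor=1
After op 4 (backspace): buf='CPYGV' cursor=0
After op 5 (delete): buf='PYGV' cursor=0
After op 6 (home): buf='PYGV' cursor=0
After op 7 (undo): buf='CPYGV' cursor=0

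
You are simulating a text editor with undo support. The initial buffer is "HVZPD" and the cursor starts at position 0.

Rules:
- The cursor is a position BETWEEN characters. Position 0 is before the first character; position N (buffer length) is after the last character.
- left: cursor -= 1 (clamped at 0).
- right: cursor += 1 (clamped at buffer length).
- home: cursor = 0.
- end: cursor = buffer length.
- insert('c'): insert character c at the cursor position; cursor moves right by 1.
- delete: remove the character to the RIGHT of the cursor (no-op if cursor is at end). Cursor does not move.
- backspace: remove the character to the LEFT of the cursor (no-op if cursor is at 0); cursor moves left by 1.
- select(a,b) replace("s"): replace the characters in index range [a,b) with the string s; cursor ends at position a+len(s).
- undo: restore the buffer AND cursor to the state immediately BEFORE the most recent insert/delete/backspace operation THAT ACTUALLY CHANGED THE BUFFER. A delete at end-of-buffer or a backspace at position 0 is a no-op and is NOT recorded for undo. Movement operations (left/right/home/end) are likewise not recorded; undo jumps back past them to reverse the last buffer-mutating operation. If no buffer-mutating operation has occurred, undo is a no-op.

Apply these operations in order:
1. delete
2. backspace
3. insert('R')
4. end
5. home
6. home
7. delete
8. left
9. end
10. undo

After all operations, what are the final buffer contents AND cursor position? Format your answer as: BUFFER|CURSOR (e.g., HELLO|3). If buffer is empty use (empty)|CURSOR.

Answer: RVZPD|0

Derivation:
After op 1 (delete): buf='VZPD' cursor=0
After op 2 (backspace): buf='VZPD' cursor=0
After op 3 (insert('R')): buf='RVZPD' cursor=1
After op 4 (end): buf='RVZPD' cursor=5
After op 5 (home): buf='RVZPD' cursor=0
After op 6 (home): buf='RVZPD' cursor=0
After op 7 (delete): buf='VZPD' cursor=0
After op 8 (left): buf='VZPD' cursor=0
After op 9 (end): buf='VZPD' cursor=4
After op 10 (undo): buf='RVZPD' cursor=0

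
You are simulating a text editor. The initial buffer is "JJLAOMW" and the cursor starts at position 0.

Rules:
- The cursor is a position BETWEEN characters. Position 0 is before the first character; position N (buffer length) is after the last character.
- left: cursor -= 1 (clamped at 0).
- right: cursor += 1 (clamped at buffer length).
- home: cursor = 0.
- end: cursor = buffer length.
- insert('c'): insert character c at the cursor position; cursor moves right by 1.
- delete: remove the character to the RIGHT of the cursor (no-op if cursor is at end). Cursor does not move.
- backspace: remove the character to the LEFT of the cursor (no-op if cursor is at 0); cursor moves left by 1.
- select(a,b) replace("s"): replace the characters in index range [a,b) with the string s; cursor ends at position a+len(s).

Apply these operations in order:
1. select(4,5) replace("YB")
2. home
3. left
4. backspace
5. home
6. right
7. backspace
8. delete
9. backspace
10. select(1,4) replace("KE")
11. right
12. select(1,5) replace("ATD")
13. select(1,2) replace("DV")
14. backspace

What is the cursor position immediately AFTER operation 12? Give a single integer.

After op 1 (select(4,5) replace("YB")): buf='JJLAYBMW' cursor=6
After op 2 (home): buf='JJLAYBMW' cursor=0
After op 3 (left): buf='JJLAYBMW' cursor=0
After op 4 (backspace): buf='JJLAYBMW' cursor=0
After op 5 (home): buf='JJLAYBMW' cursor=0
After op 6 (right): buf='JJLAYBMW' cursor=1
After op 7 (backspace): buf='JLAYBMW' cursor=0
After op 8 (delete): buf='LAYBMW' cursor=0
After op 9 (backspace): buf='LAYBMW' cursor=0
After op 10 (select(1,4) replace("KE")): buf='LKEMW' cursor=3
After op 11 (right): buf='LKEMW' cursor=4
After op 12 (select(1,5) replace("ATD")): buf='LATD' cursor=4

Answer: 4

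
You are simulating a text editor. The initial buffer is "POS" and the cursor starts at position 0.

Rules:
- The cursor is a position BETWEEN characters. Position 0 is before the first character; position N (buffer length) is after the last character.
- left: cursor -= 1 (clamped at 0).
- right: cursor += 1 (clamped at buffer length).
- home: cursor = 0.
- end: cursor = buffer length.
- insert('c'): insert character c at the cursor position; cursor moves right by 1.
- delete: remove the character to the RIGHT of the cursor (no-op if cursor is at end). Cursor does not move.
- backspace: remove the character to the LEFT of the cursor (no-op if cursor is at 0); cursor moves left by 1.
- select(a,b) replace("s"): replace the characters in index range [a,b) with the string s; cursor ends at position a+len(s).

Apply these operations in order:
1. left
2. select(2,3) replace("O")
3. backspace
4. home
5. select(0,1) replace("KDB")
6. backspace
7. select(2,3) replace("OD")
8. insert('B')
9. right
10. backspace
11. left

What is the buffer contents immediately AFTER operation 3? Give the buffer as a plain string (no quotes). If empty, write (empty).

After op 1 (left): buf='POS' cursor=0
After op 2 (select(2,3) replace("O")): buf='POO' cursor=3
After op 3 (backspace): buf='PO' cursor=2

Answer: PO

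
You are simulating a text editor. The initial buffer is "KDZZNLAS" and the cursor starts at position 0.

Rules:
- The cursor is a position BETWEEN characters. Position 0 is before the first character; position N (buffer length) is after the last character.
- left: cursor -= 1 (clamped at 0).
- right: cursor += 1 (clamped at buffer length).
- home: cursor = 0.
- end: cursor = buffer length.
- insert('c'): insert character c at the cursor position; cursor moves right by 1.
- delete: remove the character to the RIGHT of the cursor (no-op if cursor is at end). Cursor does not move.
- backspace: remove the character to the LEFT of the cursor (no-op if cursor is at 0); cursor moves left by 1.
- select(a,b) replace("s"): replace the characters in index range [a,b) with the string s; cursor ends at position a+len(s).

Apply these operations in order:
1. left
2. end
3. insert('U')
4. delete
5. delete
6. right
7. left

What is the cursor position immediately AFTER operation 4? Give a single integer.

Answer: 9

Derivation:
After op 1 (left): buf='KDZZNLAS' cursor=0
After op 2 (end): buf='KDZZNLAS' cursor=8
After op 3 (insert('U')): buf='KDZZNLASU' cursor=9
After op 4 (delete): buf='KDZZNLASU' cursor=9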